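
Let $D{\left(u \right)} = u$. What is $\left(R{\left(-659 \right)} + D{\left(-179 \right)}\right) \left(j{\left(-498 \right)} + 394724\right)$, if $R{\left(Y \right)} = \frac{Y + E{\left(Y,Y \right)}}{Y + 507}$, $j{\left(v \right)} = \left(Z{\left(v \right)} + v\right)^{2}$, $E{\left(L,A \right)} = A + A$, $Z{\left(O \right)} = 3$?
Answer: $- \frac{849553001}{8} \approx -1.0619 \cdot 10^{8}$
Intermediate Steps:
$E{\left(L,A \right)} = 2 A$
$j{\left(v \right)} = \left(3 + v\right)^{2}$
$R{\left(Y \right)} = \frac{3 Y}{507 + Y}$ ($R{\left(Y \right)} = \frac{Y + 2 Y}{Y + 507} = \frac{3 Y}{507 + Y}$)
$\left(R{\left(-659 \right)} + D{\left(-179 \right)}\right) \left(j{\left(-498 \right)} + 394724\right) = \left(3 \left(-659\right) \frac{1}{507 - 659} - 179\right) \left(\left(3 - 498\right)^{2} + 394724\right) = \left(3 \left(-659\right) \frac{1}{-152} - 179\right) \left(\left(-495\right)^{2} + 394724\right) = \left(3 \left(-659\right) \left(- \frac{1}{152}\right) - 179\right) \left(245025 + 394724\right) = \left(\frac{1977}{152} - 179\right) 639749 = \left(- \frac{25231}{152}\right) 639749 = - \frac{849553001}{8}$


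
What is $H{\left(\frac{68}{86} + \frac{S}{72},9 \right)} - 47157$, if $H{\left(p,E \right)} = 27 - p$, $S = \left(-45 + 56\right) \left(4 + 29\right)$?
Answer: $- \frac{48644179}{1032} \approx -47136.0$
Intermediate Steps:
$S = 363$ ($S = 11 \cdot 33 = 363$)
$H{\left(\frac{68}{86} + \frac{S}{72},9 \right)} - 47157 = \left(27 - \left(\frac{68}{86} + \frac{363}{72}\right)\right) - 47157 = \left(27 - \left(68 \cdot \frac{1}{86} + 363 \cdot \frac{1}{72}\right)\right) - 47157 = \left(27 - \left(\frac{34}{43} + \frac{121}{24}\right)\right) - 47157 = \left(27 - \frac{6019}{1032}\right) - 47157 = \frac{21845}{1032} - 47157 = - \frac{48644179}{1032}$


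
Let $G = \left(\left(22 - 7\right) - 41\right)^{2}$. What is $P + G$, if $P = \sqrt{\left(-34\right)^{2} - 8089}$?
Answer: $676 + i \sqrt{6933} \approx 676.0 + 83.265 i$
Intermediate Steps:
$P = i \sqrt{6933}$ ($P = \sqrt{1156 - 8089} = \sqrt{-6933} = i \sqrt{6933} \approx 83.265 i$)
$G = 676$ ($G = \left(15 - 41\right)^{2} = \left(-26\right)^{2} = 676$)
$P + G = i \sqrt{6933} + 676 = 676 + i \sqrt{6933}$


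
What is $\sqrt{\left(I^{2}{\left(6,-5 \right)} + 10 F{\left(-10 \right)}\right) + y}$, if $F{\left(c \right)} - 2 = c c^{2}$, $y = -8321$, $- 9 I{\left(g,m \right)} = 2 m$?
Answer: $\frac{17 i \sqrt{5129}}{9} \approx 135.28 i$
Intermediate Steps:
$I{\left(g,m \right)} = - \frac{2 m}{9}$
$F{\left(c \right)} = 2 + c^{3}$ ($F{\left(c \right)} = 2 + c c^{2} = 2 + c^{3}$)
$\sqrt{\left(I^{2}{\left(6,-5 \right)} + 10 F{\left(-10 \right)}\right) + y} = \sqrt{\left(\left(\left(- \frac{2}{9}\right) \left(-5\right)\right)^{2} + 10 \left(2 + \left(-10\right)^{3}\right)\right) - 8321} = \sqrt{\left(\left(\frac{10}{9}\right)^{2} + 10 \left(2 - 1000\right)\right) - 8321} = \sqrt{\left(\frac{100}{81} + 10 \left(-998\right)\right) - 8321} = \sqrt{\left(\frac{100}{81} - 9980\right) - 8321} = \sqrt{- \frac{808280}{81} - 8321} = \sqrt{- \frac{1482281}{81}} = \frac{17 i \sqrt{5129}}{9}$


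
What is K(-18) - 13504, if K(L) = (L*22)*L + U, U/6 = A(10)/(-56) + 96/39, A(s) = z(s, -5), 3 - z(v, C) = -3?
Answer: -1157861/182 ≈ -6361.9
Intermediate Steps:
z(v, C) = 6 (z(v, C) = 3 - 1*(-3) = 3 + 3 = 6)
A(s) = 6
U = 2571/182 (U = 6*(6/(-56) + 96/39) = 6*(6*(-1/56) + 96*(1/39)) = 6*(-3/28 + 32/13) = 6*(857/364) = 2571/182 ≈ 14.126)
K(L) = 2571/182 + 22*L² (K(L) = (L*22)*L + 2571/182 = (22*L)*L + 2571/182 = 22*L² + 2571/182 = 2571/182 + 22*L²)
K(-18) - 13504 = (2571/182 + 22*(-18)²) - 13504 = (2571/182 + 22*324) - 13504 = (2571/182 + 7128) - 13504 = 1299867/182 - 13504 = -1157861/182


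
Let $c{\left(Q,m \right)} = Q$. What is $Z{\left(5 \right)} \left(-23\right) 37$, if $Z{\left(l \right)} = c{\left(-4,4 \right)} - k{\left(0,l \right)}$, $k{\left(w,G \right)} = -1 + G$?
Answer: $6808$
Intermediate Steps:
$Z{\left(l \right)} = -3 - l$ ($Z{\left(l \right)} = -4 - \left(-1 + l\right) = -3 - l$)
$Z{\left(5 \right)} \left(-23\right) 37 = \left(-3 - 5\right) \left(-23\right) 37 = \left(-8\right) \left(-23\right) 37 = 184 \cdot 37 = 6808$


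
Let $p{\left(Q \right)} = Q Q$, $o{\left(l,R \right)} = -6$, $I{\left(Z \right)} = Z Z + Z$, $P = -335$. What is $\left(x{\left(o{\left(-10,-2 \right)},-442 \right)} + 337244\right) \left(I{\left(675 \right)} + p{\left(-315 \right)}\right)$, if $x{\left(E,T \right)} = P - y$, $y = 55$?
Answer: $187130818350$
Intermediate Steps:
$I{\left(Z \right)} = Z + Z^{2}$ ($I{\left(Z \right)} = Z^{2} + Z = Z + Z^{2}$)
$x{\left(E,T \right)} = -390$ ($x{\left(E,T \right)} = -335 - 55 = -390$)
$p{\left(Q \right)} = Q^{2}$
$\left(x{\left(o{\left(-10,-2 \right)},-442 \right)} + 337244\right) \left(I{\left(675 \right)} + p{\left(-315 \right)}\right) = \left(-390 + 337244\right) \left(675 \left(1 + 675\right) + \left(-315\right)^{2}\right) = 336854 \left(675 \cdot 676 + 99225\right) = 336854 \left(456300 + 99225\right) = 336854 \cdot 555525 = 187130818350$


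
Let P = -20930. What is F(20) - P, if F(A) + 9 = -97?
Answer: 20824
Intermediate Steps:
F(A) = -106 (F(A) = -9 - 97 = -106)
F(20) - P = -106 - 1*(-20930) = -106 + 20930 = 20824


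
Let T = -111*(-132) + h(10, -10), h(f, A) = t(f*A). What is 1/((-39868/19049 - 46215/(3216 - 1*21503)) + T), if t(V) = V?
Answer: 348349063/5069326848195 ≈ 6.8717e-5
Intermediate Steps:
h(f, A) = A*f (h(f, A) = f*A = A*f)
T = 14552 (T = -111*(-132) - 10*10 = 14652 - 100 = 14552)
1/((-39868/19049 - 46215/(3216 - 1*21503)) + T) = 1/((-39868/19049 - 46215/(3216 - 1*21503)) + 14552) = 1/((-39868*1/19049 - 46215/(3216 - 21503)) + 14552) = 1/((-39868/19049 - 46215/(-18287)) + 14552) = 1/((-39868/19049 - 46215*(-1/18287)) + 14552) = 1/((-39868/19049 + 46215/18287) + 14552) = 1/(151283419/348349063 + 14552) = 1/(5069326848195/348349063) = 348349063/5069326848195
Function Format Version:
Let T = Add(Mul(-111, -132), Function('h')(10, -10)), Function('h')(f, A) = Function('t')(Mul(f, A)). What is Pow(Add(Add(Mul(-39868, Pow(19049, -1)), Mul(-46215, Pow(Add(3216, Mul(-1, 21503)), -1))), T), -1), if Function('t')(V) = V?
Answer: Rational(348349063, 5069326848195) ≈ 6.8717e-5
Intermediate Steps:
Function('h')(f, A) = Mul(A, f) (Function('h')(f, A) = Mul(f, A) = Mul(A, f))
T = 14552 (T = Add(Mul(-111, -132), Mul(-10, 10)) = Add(14652, -100) = 14552)
Pow(Add(Add(Mul(-39868, Pow(19049, -1)), Mul(-46215, Pow(Add(3216, Mul(-1, 21503)), -1))), T), -1) = Pow(Add(Add(Mul(-39868, Pow(19049, -1)), Mul(-46215, Pow(Add(3216, Mul(-1, 21503)), -1))), 14552), -1) = Pow(Add(Add(Mul(-39868, Rational(1, 19049)), Mul(-46215, Pow(Add(3216, -21503), -1))), 14552), -1) = Pow(Add(Add(Rational(-39868, 19049), Mul(-46215, Pow(-18287, -1))), 14552), -1) = Pow(Add(Add(Rational(-39868, 19049), Mul(-46215, Rational(-1, 18287))), 14552), -1) = Pow(Add(Add(Rational(-39868, 19049), Rational(46215, 18287)), 14552), -1) = Pow(Add(Rational(151283419, 348349063), 14552), -1) = Pow(Rational(5069326848195, 348349063), -1) = Rational(348349063, 5069326848195)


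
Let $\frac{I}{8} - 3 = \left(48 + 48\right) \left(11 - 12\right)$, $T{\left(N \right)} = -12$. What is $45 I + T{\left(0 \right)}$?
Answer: $-33492$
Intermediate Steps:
$I = -744$ ($I = 24 + 8 \left(48 + 48\right) \left(11 - 12\right) = 24 + 8 \cdot 96 \left(-1\right) = 24 + 8 \left(-96\right) = 24 - 768 = -744$)
$45 I + T{\left(0 \right)} = 45 \left(-744\right) - 12 = -33480 - 12 = -33492$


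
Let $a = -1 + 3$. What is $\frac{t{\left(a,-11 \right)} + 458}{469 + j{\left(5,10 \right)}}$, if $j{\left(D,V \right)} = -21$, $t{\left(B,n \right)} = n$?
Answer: $\frac{447}{448} \approx 0.99777$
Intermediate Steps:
$a = 2$
$\frac{t{\left(a,-11 \right)} + 458}{469 + j{\left(5,10 \right)}} = \frac{-11 + 458}{469 - 21} = \frac{447}{448}$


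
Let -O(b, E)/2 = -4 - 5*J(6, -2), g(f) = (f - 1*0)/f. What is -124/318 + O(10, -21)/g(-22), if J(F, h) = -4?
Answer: -5150/159 ≈ -32.390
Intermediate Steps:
g(f) = 1 (g(f) = (f + 0)/f = f/f = 1)
O(b, E) = -32 (O(b, E) = -2*(-4 - 5*(-4)) = -2*(-4 + 20) = -2*16 = -32)
-124/318 + O(10, -21)/g(-22) = -124/318 - 32/1 = -124*1/318 - 32*1 = -62/159 - 32 = -5150/159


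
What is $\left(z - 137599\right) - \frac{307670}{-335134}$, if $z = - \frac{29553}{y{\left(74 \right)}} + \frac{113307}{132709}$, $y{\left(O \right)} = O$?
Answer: $- \frac{227085265129678421}{1645586026222} \approx -1.38 \cdot 10^{5}$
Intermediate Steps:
$z = - \frac{3913564359}{9820466}$ ($z = - \frac{29553}{74} + \frac{113307}{132709} = - \frac{3913564359}{9820466} \approx -398.51$)
$\left(z - 137599\right) - \frac{307670}{-335134} = \left(- \frac{3913564359}{9820466} - 137599\right) - \frac{307670}{-335134} = - \frac{1355199865493}{9820466} - - \frac{153835}{167567} = - \frac{1355199865493}{9820466} + \frac{153835}{167567} = - \frac{227085265129678421}{1645586026222}$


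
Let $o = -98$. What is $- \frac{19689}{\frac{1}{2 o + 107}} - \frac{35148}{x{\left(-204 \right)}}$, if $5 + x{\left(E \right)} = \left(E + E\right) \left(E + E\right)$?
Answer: $\frac{291689566191}{166459} \approx 1.7523 \cdot 10^{6}$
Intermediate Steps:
$x{\left(E \right)} = -5 + 4 E^{2}$ ($x{\left(E \right)} = -5 + \left(E + E\right) \left(E + E\right) = -5 + 2 E 2 E = -5 + 4 E^{2}$)
$- \frac{19689}{\frac{1}{2 o + 107}} - \frac{35148}{x{\left(-204 \right)}} = - \frac{19689}{\frac{1}{2 \left(-98\right) + 107}} - \frac{35148}{-5 + 4 \left(-204\right)^{2}} = - \frac{19689}{\frac{1}{-196 + 107}} - \frac{35148}{-5 + 4 \cdot 41616} = - \frac{19689}{\frac{1}{-89}} - \frac{35148}{-5 + 166464} = - \frac{19689}{- \frac{1}{89}} - \frac{35148}{166459} = \left(-19689\right) \left(-89\right) - \frac{35148}{166459} = 1752321 - \frac{35148}{166459} = \frac{291689566191}{166459}$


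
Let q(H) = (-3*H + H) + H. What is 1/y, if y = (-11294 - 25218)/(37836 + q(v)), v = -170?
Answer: -19003/18256 ≈ -1.0409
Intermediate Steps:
q(H) = -H (q(H) = -2*H + H = -H)
y = -18256/19003 (y = (-11294 - 25218)/(37836 - 1*(-170)) = -36512/(37836 + 170) = -36512/38006 = -36512*1/38006 = -18256/19003 ≈ -0.96069)
1/y = 1/(-18256/19003) = -19003/18256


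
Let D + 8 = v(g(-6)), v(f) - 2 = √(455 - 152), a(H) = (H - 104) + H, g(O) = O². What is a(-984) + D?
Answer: -2078 + √303 ≈ -2060.6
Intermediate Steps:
a(H) = -104 + 2*H (a(H) = (-104 + H) + H = -104 + 2*H)
v(f) = 2 + √303 (v(f) = 2 + √(455 - 152) = 2 + √303)
D = -6 + √303 (D = -8 + (2 + √303) = -6 + √303 ≈ 11.407)
a(-984) + D = (-104 + 2*(-984)) + (-6 + √303) = (-104 - 1968) + (-6 + √303) = -2072 + (-6 + √303) = -2078 + √303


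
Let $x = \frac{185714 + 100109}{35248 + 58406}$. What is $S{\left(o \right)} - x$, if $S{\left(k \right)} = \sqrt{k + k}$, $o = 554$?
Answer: $- \frac{285823}{93654} + 2 \sqrt{277} \approx 30.235$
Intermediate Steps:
$S{\left(k \right)} = \sqrt{2} \sqrt{k}$ ($S{\left(k \right)} = \sqrt{2 k} = \sqrt{2} \sqrt{k}$)
$x = \frac{285823}{93654} \approx 3.0519$
$S{\left(o \right)} - x = \sqrt{2} \sqrt{554} - \frac{285823}{93654} = 2 \sqrt{277} - \frac{285823}{93654} = - \frac{285823}{93654} + 2 \sqrt{277}$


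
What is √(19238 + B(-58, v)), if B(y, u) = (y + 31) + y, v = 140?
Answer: √19153 ≈ 138.39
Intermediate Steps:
B(y, u) = 31 + 2*y (B(y, u) = (31 + y) + y = 31 + 2*y)
√(19238 + B(-58, v)) = √(19238 + (31 + 2*(-58))) = √(19238 + (31 - 116)) = √(19238 - 85) = √19153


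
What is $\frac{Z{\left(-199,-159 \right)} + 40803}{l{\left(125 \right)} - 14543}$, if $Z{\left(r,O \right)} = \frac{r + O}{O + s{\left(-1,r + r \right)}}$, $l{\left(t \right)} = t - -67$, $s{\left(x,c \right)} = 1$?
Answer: $- \frac{3223616}{1133729} \approx -2.8434$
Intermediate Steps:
$l{\left(t \right)} = 67 + t$ ($l{\left(t \right)} = t + 67 = 67 + t$)
$Z{\left(r,O \right)} = \frac{O + r}{1 + O}$ ($Z{\left(r,O \right)} = \frac{r + O}{O + 1} = \frac{O + r}{1 + O}$)
$\frac{Z{\left(-199,-159 \right)} + 40803}{l{\left(125 \right)} - 14543} = \frac{\frac{-159 - 199}{1 - 159} + 40803}{\left(67 + 125\right) - 14543} = \frac{\frac{1}{-158} \left(-358\right) + 40803}{192 - 14543} = \frac{\left(- \frac{1}{158}\right) \left(-358\right) + 40803}{-14351} = \left(\frac{179}{79} + 40803\right) \left(- \frac{1}{14351}\right) = \frac{3223616}{79} \left(- \frac{1}{14351}\right) = - \frac{3223616}{1133729}$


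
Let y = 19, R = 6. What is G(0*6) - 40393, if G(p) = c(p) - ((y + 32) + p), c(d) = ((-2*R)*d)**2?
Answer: -40444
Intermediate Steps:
c(d) = 144*d**2 (c(d) = ((-2*6)*d)**2 = (-12*d)**2 = 144*d**2)
G(p) = -51 - p + 144*p**2 (G(p) = 144*p**2 - ((19 + 32) + p) = 144*p**2 - (51 + p) = 144*p**2 + (-51 - p) = -51 - p + 144*p**2)
G(0*6) - 40393 = (-51 - 0*6 + 144*(0*6)**2) - 40393 = (-51 - 1*0 + 144*0**2) - 40393 = (-51 + 0 + 144*0) - 40393 = (-51 + 0 + 0) - 40393 = -51 - 40393 = -40444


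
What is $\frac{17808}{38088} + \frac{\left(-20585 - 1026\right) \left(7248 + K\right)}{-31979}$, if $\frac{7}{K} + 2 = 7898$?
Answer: $\frac{93475829213323}{19082253048} \approx 4898.6$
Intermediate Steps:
$K = \frac{1}{1128}$ ($K = \frac{7}{-2 + 7898} = \frac{7}{7896} = 7 \cdot \frac{1}{7896} = \frac{1}{1128} \approx 0.00088653$)
$\frac{17808}{38088} + \frac{\left(-20585 - 1026\right) \left(7248 + K\right)}{-31979} = \frac{17808}{38088} + \frac{\left(-20585 - 1026\right) \left(7248 + \frac{1}{1128}\right)}{-31979} = 17808 \cdot \frac{1}{38088} + \left(-21611\right) \frac{8175745}{1128} \left(- \frac{1}{31979}\right) = \frac{742}{1587} - - \frac{176686025195}{36072312} = \frac{742}{1587} + \frac{176686025195}{36072312} = \frac{93475829213323}{19082253048}$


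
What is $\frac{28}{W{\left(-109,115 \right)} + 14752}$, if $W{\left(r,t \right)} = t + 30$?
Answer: $\frac{28}{14897} \approx 0.0018796$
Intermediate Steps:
$W{\left(r,t \right)} = 30 + t$
$\frac{28}{W{\left(-109,115 \right)} + 14752} = \frac{28}{\left(30 + 115\right) + 14752} = \frac{28}{145 + 14752} = \frac{28}{14897}$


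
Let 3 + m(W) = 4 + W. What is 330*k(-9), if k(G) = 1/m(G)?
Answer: -165/4 ≈ -41.250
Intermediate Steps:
m(W) = 1 + W (m(W) = -3 + (4 + W) = 1 + W)
k(G) = 1/(1 + G)
330*k(-9) = 330/(1 - 9) = 330/(-8) = 330*(-1/8) = -165/4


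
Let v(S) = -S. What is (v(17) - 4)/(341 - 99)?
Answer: -21/242 ≈ -0.086777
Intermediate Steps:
(v(17) - 4)/(341 - 99) = (-1*17 - 4)/(341 - 99) = (-17 - 4)/242 = -21*1/242 = -21/242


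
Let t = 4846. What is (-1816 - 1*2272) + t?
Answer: 758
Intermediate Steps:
(-1816 - 1*2272) + t = (-1816 - 1*2272) + 4846 = (-1816 - 2272) + 4846 = -4088 + 4846 = 758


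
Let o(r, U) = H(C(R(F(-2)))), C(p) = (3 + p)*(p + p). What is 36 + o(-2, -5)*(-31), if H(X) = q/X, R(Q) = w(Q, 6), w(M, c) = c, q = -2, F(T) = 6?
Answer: 1975/54 ≈ 36.574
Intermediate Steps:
R(Q) = 6
C(p) = 2*p*(3 + p) (C(p) = (3 + p)*(2*p) = 2*p*(3 + p))
H(X) = -2/X
o(r, U) = -1/54 (o(r, U) = -2*1/(12*(3 + 6)) = -2/(2*6*9) = -2/108 = -2*1/108 = -1/54)
36 + o(-2, -5)*(-31) = 36 - 1/54*(-31) = 36 + 31/54 = 1975/54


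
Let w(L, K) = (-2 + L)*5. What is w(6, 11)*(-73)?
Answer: -1460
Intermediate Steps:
w(L, K) = -10 + 5*L
w(6, 11)*(-73) = (-10 + 5*6)*(-73) = (-10 + 30)*(-73) = 20*(-73) = -1460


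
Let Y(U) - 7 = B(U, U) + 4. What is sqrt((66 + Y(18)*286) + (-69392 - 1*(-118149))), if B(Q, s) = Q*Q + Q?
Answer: sqrt(149781) ≈ 387.02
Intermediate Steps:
B(Q, s) = Q + Q**2 (B(Q, s) = Q**2 + Q = Q + Q**2)
Y(U) = 11 + U*(1 + U) (Y(U) = 7 + (U*(1 + U) + 4) = 7 + (4 + U*(1 + U)) = 11 + U*(1 + U))
sqrt((66 + Y(18)*286) + (-69392 - 1*(-118149))) = sqrt((66 + (11 + 18*(1 + 18))*286) + (-69392 - 1*(-118149))) = sqrt((66 + (11 + 18*19)*286) + (-69392 + 118149)) = sqrt((66 + (11 + 342)*286) + 48757) = sqrt((66 + 353*286) + 48757) = sqrt((66 + 100958) + 48757) = sqrt(101024 + 48757) = sqrt(149781)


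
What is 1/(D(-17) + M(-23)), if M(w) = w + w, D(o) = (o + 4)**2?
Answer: 1/123 ≈ 0.0081301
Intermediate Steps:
D(o) = (4 + o)**2
M(w) = 2*w
1/(D(-17) + M(-23)) = 1/((4 - 17)**2 + 2*(-23)) = 1/((-13)**2 - 46) = 1/(169 - 46) = 1/123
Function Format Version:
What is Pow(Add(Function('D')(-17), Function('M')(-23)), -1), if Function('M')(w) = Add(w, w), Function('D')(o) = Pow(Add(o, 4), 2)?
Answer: Rational(1, 123) ≈ 0.0081301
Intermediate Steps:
Function('D')(o) = Pow(Add(4, o), 2)
Function('M')(w) = Mul(2, w)
Pow(Add(Function('D')(-17), Function('M')(-23)), -1) = Pow(Add(Pow(Add(4, -17), 2), Mul(2, -23)), -1) = Pow(Add(Pow(-13, 2), -46), -1) = Pow(Add(169, -46), -1) = Pow(123, -1) = Rational(1, 123)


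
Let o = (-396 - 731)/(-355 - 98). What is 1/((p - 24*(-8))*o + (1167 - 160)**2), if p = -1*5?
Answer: 453/459574946 ≈ 9.8569e-7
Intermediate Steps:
o = 1127/453 (o = -1127/(-453) = -1127*(-1/453) = 1127/453 ≈ 2.4879)
p = -5
1/((p - 24*(-8))*o + (1167 - 160)**2) = 1/((-5 - 24*(-8))*(1127/453) + (1167 - 160)**2) = 1/((-5 + 192)*(1127/453) + 1007**2) = 1/(187*(1127/453) + 1014049) = 1/(210749/453 + 1014049) = 1/(459574946/453) = 453/459574946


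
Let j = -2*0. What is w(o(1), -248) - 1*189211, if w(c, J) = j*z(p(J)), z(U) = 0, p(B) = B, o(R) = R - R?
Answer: -189211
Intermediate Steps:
o(R) = 0
j = 0
w(c, J) = 0 (w(c, J) = 0*0 = 0)
w(o(1), -248) - 1*189211 = 0 - 1*189211 = 0 - 189211 = -189211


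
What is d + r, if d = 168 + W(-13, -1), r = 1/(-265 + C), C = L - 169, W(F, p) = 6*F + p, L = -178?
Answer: 54467/612 ≈ 88.998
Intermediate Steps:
W(F, p) = p + 6*F
C = -347 (C = -178 - 169 = -347)
r = -1/612 (r = 1/(-265 - 347) = 1/(-612) = -1/612 ≈ -0.0016340)
d = 89 (d = 168 + (-1 + 6*(-13)) = 168 + (-1 - 78) = 168 - 79 = 89)
d + r = 89 - 1/612 = 54467/612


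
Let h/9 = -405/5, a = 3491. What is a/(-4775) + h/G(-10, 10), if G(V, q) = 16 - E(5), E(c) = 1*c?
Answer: -3519376/52525 ≈ -67.004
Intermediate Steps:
E(c) = c
G(V, q) = 11 (G(V, q) = 16 - 1*5 = 16 - 5 = 11)
h = -729 (h = 9*(-405/5) = 9*(-405*⅕) = 9*(-81) = -729)
a/(-4775) + h/G(-10, 10) = 3491/(-4775) - 729/11 = 3491*(-1/4775) - 729*1/11 = -3491/4775 - 729/11 = -3519376/52525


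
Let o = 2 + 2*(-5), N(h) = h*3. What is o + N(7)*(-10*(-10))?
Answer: 2092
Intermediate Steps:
N(h) = 3*h
o = -8 (o = 2 - 10 = -8)
o + N(7)*(-10*(-10)) = -8 + (3*7)*(-10*(-10)) = -8 + 21*100 = -8 + 2100 = 2092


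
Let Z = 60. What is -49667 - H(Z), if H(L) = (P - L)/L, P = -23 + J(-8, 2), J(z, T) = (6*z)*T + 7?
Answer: -744962/15 ≈ -49664.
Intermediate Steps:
J(z, T) = 7 + 6*T*z (J(z, T) = 6*T*z + 7 = 7 + 6*T*z)
P = -112 (P = -23 + (7 + 6*2*(-8)) = -23 + (7 - 96) = -23 - 89 = -112)
H(L) = (-112 - L)/L
-49667 - H(Z) = -49667 - (-112 - 1*60)/60 = -49667 - (-112 - 60)/60 = -49667 - (-172)/60 = -49667 - 1*(-43/15) = -49667 + 43/15 = -744962/15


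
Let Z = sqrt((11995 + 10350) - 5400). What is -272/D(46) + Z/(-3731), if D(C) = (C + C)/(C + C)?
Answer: -272 - sqrt(16945)/3731 ≈ -272.03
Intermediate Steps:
D(C) = 1 (D(C) = (2*C)/((2*C)) = (2*C)*(1/(2*C)) = 1)
Z = sqrt(16945) (Z = sqrt(22345 - 5400) = sqrt(16945) ≈ 130.17)
-272/D(46) + Z/(-3731) = -272/1 + sqrt(16945)/(-3731) = -272*1 + sqrt(16945)*(-1/3731) = -272 - sqrt(16945)/3731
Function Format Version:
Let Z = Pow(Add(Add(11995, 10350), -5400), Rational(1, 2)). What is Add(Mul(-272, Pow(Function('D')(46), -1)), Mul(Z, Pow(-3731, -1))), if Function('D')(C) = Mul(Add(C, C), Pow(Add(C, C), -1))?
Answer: Add(-272, Mul(Rational(-1, 3731), Pow(16945, Rational(1, 2)))) ≈ -272.03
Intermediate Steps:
Function('D')(C) = 1 (Function('D')(C) = Mul(Mul(2, C), Pow(Mul(2, C), -1)) = Mul(Mul(2, C), Mul(Rational(1, 2), Pow(C, -1))) = 1)
Z = Pow(16945, Rational(1, 2)) (Z = Pow(Add(22345, -5400), Rational(1, 2)) = Pow(16945, Rational(1, 2)) ≈ 130.17)
Add(Mul(-272, Pow(Function('D')(46), -1)), Mul(Z, Pow(-3731, -1))) = Add(Mul(-272, Pow(1, -1)), Mul(Pow(16945, Rational(1, 2)), Pow(-3731, -1))) = Add(Mul(-272, 1), Mul(Pow(16945, Rational(1, 2)), Rational(-1, 3731))) = Add(-272, Mul(Rational(-1, 3731), Pow(16945, Rational(1, 2))))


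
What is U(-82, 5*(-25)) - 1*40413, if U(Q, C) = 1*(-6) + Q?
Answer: -40501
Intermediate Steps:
U(Q, C) = -6 + Q
U(-82, 5*(-25)) - 1*40413 = (-6 - 82) - 1*40413 = -88 - 40413 = -40501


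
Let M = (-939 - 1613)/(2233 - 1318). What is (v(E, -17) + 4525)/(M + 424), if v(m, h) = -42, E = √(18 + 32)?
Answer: 4101945/385408 ≈ 10.643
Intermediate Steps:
E = 5*√2 (E = √50 = 5*√2 ≈ 7.0711)
M = -2552/915 ≈ -2.7891
(v(E, -17) + 4525)/(M + 424) = (-42 + 4525)/(-2552/915 + 424) = 4483/(385408/915) = 4483*(915/385408) = 4101945/385408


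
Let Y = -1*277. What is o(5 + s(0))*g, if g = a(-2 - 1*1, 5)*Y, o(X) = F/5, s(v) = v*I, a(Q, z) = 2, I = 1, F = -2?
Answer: 1108/5 ≈ 221.60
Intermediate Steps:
s(v) = v (s(v) = v*1 = v)
Y = -277
o(X) = -2/5
g = -554 (g = 2*(-277) = -554)
o(5 + s(0))*g = -2/5*(-554) = 1108/5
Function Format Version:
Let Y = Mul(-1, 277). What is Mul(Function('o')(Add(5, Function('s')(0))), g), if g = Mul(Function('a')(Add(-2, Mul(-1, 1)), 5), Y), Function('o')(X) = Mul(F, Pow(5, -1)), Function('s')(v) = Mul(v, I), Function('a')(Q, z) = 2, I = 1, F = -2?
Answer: Rational(1108, 5) ≈ 221.60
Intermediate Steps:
Function('s')(v) = v (Function('s')(v) = Mul(v, 1) = v)
Y = -277
Function('o')(X) = Rational(-2, 5) (Function('o')(X) = Mul(-2, Pow(5, -1)) = Mul(-2, Rational(1, 5)) = Rational(-2, 5))
g = -554 (g = Mul(2, -277) = -554)
Mul(Function('o')(Add(5, Function('s')(0))), g) = Mul(Rational(-2, 5), -554) = Rational(1108, 5)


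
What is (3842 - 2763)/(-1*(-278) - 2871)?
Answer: -1079/2593 ≈ -0.41612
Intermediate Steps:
(3842 - 2763)/(-1*(-278) - 2871) = 1079/(278 - 2871) = 1079/(-2593) = 1079*(-1/2593) = -1079/2593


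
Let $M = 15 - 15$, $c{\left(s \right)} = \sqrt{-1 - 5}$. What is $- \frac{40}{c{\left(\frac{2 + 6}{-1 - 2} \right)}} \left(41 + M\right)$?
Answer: $\frac{820 i \sqrt{6}}{3} \approx 669.53 i$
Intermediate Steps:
$c{\left(s \right)} = i \sqrt{6}$ ($c{\left(s \right)} = \sqrt{-6} = i \sqrt{6}$)
$M = 0$ ($M = 15 - 15 = 0$)
$- \frac{40}{c{\left(\frac{2 + 6}{-1 - 2} \right)}} \left(41 + M\right) = - \frac{40}{i \sqrt{6}} \left(41 + 0\right) = - 40 \left(- \frac{i \sqrt{6}}{6}\right) 41 = \frac{20 i \sqrt{6}}{3} \cdot 41 = \frac{820 i \sqrt{6}}{3}$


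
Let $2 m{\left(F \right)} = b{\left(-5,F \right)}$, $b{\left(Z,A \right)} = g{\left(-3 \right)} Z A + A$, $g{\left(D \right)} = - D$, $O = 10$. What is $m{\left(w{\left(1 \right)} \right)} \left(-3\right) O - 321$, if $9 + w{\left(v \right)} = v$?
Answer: $-2001$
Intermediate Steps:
$w{\left(v \right)} = -9 + v$
$b{\left(Z,A \right)} = A + 3 A Z$ ($b{\left(Z,A \right)} = \left(-1\right) \left(-3\right) Z A + A = 3 Z A + A = 3 A Z + A = A + 3 A Z$)
$m{\left(F \right)} = - 7 F$ ($m{\left(F \right)} = \frac{F \left(1 + 3 \left(-5\right)\right)}{2} = \frac{F \left(1 - 15\right)}{2} = \frac{F \left(-14\right)}{2} = \frac{\left(-14\right) F}{2} = - 7 F$)
$m{\left(w{\left(1 \right)} \right)} \left(-3\right) O - 321 = - 7 \left(-9 + 1\right) \left(-3\right) 10 - 321 = \left(-7\right) \left(-8\right) \left(-3\right) 10 - 321 = 56 \left(-3\right) 10 - 321 = \left(-168\right) 10 - 321 = -1680 - 321 = -2001$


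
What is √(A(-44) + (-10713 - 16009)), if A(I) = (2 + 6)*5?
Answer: I*√26682 ≈ 163.35*I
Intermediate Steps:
A(I) = 40 (A(I) = 8*5 = 40)
√(A(-44) + (-10713 - 16009)) = √(40 + (-10713 - 16009)) = √(40 - 26722) = √(-26682) = I*√26682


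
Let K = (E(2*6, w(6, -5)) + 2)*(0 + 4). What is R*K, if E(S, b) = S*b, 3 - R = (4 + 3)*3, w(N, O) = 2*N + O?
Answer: -6192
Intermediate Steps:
w(N, O) = O + 2*N
R = -18 (R = 3 - (4 + 3)*3 = 3 - 7*3 = 3 - 1*21 = 3 - 21 = -18)
K = 344 (K = ((2*6)*(-5 + 2*6) + 2)*(0 + 4) = (12*(-5 + 12) + 2)*4 = (12*7 + 2)*4 = (84 + 2)*4 = 86*4 = 344)
R*K = -18*344 = -6192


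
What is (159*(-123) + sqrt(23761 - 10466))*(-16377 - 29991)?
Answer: 906818976 - 46368*sqrt(13295) ≈ 9.0147e+8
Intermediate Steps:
(159*(-123) + sqrt(23761 - 10466))*(-16377 - 29991) = (-19557 + sqrt(13295))*(-46368) = 906818976 - 46368*sqrt(13295)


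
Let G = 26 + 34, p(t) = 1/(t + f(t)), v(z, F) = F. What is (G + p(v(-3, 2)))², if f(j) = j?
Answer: 58081/16 ≈ 3630.1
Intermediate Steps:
p(t) = 1/(2*t) (p(t) = 1/(t + t) = 1/(2*t))
G = 60
(G + p(v(-3, 2)))² = (60 + (½)/2)² = (60 + (½)*(½))² = (60 + ¼)² = (241/4)² = 58081/16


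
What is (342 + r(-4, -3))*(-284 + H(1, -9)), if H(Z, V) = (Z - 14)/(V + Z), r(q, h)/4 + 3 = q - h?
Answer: -368217/4 ≈ -92054.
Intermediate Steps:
r(q, h) = -12 - 4*h + 4*q (r(q, h) = -12 + 4*(q - h) = -12 + (-4*h + 4*q) = -12 - 4*h + 4*q)
H(Z, V) = (-14 + Z)/(V + Z)
(342 + r(-4, -3))*(-284 + H(1, -9)) = (342 + (-12 - 4*(-3) + 4*(-4)))*(-284 + (-14 + 1)/(-9 + 1)) = (342 + (-12 + 12 - 16))*(-284 - 13/(-8)) = (342 - 16)*(-284 - ⅛*(-13)) = 326*(-284 + 13/8) = 326*(-2259/8) = -368217/4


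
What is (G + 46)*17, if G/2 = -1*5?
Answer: 612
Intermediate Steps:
G = -10 (G = 2*(-1*5) = 2*(-5) = -10)
(G + 46)*17 = (-10 + 46)*17 = 36*17 = 612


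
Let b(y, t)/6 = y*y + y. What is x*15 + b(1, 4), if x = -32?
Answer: -468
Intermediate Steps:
b(y, t) = 6*y + 6*y² (b(y, t) = 6*(y*y + y) = 6*(y² + y) = 6*(y + y²) = 6*y + 6*y²)
x*15 + b(1, 4) = -32*15 + 6*1*(1 + 1) = -480 + 6*1*2 = -480 + 12 = -468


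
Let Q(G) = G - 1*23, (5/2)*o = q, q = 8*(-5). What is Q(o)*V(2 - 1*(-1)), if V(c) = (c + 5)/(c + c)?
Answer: -52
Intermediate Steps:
q = -40
o = -16 (o = (2/5)*(-40) = -16)
Q(G) = -23 + G (Q(G) = G - 23 = -23 + G)
V(c) = (5 + c)/(2*c) (V(c) = (5 + c)/((2*c)) = (5 + c)*(1/(2*c)) = (5 + c)/(2*c))
Q(o)*V(2 - 1*(-1)) = (-23 - 16)*((5 + (2 - 1*(-1)))/(2*(2 - 1*(-1)))) = -39*(5 + (2 + 1))/(2*(2 + 1)) = -39*(5 + 3)/(2*3) = -39*8/(2*3) = -39*4/3 = -52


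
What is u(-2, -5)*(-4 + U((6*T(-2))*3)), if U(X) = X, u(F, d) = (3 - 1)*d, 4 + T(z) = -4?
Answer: 1480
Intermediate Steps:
T(z) = -8 (T(z) = -4 - 4 = -8)
u(F, d) = 2*d
u(-2, -5)*(-4 + U((6*T(-2))*3)) = (2*(-5))*(-4 + (6*(-8))*3) = -10*(-4 - 48*3) = -10*(-4 - 144) = -10*(-148) = 1480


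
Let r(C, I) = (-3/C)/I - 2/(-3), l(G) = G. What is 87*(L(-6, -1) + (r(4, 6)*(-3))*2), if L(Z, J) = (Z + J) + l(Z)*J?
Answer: -1479/4 ≈ -369.75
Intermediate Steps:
r(C, I) = ⅔ - 3/(C*I) (r(C, I) = -3/(C*I) - 2*(-⅓) = -3/(C*I) + ⅔ = ⅔ - 3/(C*I))
L(Z, J) = J + Z + J*Z (L(Z, J) = (Z + J) + Z*J = (J + Z) + J*Z = J + Z + J*Z)
87*(L(-6, -1) + (r(4, 6)*(-3))*2) = 87*((-1 - 6 - 1*(-6)) + ((⅔ - 3/(4*6))*(-3))*2) = 87*((-1 - 6 + 6) + ((⅔ - 3*¼*⅙)*(-3))*2) = 87*(-1 + ((⅔ - ⅛)*(-3))*2) = 87*(-1 + ((13/24)*(-3))*2) = 87*(-1 - 13/8*2) = 87*(-1 - 13/4) = 87*(-17/4) = -1479/4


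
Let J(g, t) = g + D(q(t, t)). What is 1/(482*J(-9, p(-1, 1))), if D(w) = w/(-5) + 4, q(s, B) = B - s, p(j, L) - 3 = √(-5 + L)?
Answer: -1/2410 ≈ -0.00041494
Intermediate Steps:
p(j, L) = 3 + √(-5 + L)
D(w) = 4 - w/5 (D(w) = -w/5 + 4 = 4 - w/5)
J(g, t) = 4 + g (J(g, t) = g + (4 - (t - t)/5) = g + (4 - ⅕*0) = g + (4 + 0) = g + 4 = 4 + g)
1/(482*J(-9, p(-1, 1))) = 1/(482*(4 - 9)) = 1/(482*(-5)) = 1/(-2410) = -1/2410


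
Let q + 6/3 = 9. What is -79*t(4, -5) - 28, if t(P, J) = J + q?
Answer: -186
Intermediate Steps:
q = 7 (q = -2 + 9 = 7)
t(P, J) = 7 + J (t(P, J) = J + 7 = 7 + J)
-79*t(4, -5) - 28 = -79*(7 - 5) - 28 = -79*2 - 28 = -158 - 28 = -186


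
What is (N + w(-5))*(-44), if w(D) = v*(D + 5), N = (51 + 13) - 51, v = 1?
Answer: -572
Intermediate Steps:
N = 13 (N = 64 - 51 = 13)
w(D) = 5 + D (w(D) = 1*(D + 5) = 1*(5 + D) = 5 + D)
(N + w(-5))*(-44) = (13 + (5 - 5))*(-44) = (13 + 0)*(-44) = 13*(-44) = -572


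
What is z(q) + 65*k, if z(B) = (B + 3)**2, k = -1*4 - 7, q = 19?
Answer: -231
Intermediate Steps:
k = -11 (k = -4 - 7 = -11)
z(B) = (3 + B)**2
z(q) + 65*k = (3 + 19)**2 + 65*(-11) = 22**2 - 715 = 484 - 715 = -231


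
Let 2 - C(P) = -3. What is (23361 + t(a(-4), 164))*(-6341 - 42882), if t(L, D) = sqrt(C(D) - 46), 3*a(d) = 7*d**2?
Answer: -1149898503 - 49223*I*sqrt(41) ≈ -1.1499e+9 - 3.1518e+5*I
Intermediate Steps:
a(d) = 7*d**2/3 (a(d) = (7*d**2)/3 = 7*d**2/3)
C(P) = 5 (C(P) = 2 - 1*(-3) = 2 + 3 = 5)
t(L, D) = I*sqrt(41) (t(L, D) = sqrt(5 - 46) = sqrt(-41) = I*sqrt(41))
(23361 + t(a(-4), 164))*(-6341 - 42882) = (23361 + I*sqrt(41))*(-6341 - 42882) = (23361 + I*sqrt(41))*(-49223) = -1149898503 - 49223*I*sqrt(41)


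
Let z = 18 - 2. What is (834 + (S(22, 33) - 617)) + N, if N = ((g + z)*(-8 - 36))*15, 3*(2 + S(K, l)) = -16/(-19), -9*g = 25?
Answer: -485149/57 ≈ -8511.4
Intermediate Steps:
g = -25/9 (g = -1/9*25 = -25/9 ≈ -2.7778)
z = 16
S(K, l) = -98/57 (S(K, l) = -2 + (-16/(-19))/3 = -2 + (-16*(-1/19))/3 = -2 + (1/3)*(16/19) = -2 + 16/57 = -98/57)
N = -26180/3 (N = ((-25/9 + 16)*(-8 - 36))*15 = ((119/9)*(-44))*15 = -5236/9*15 = -26180/3 ≈ -8726.7)
(834 + (S(22, 33) - 617)) + N = (834 + (-98/57 - 617)) - 26180/3 = (834 - 35267/57) - 26180/3 = 12271/57 - 26180/3 = -485149/57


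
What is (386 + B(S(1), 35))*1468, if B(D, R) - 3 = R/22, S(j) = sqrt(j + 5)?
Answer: 6307262/11 ≈ 5.7339e+5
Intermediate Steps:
S(j) = sqrt(5 + j)
B(D, R) = 3 + R/22
(386 + B(S(1), 35))*1468 = (386 + (3 + (1/22)*35))*1468 = (386 + (3 + 35/22))*1468 = (386 + 101/22)*1468 = (8593/22)*1468 = 6307262/11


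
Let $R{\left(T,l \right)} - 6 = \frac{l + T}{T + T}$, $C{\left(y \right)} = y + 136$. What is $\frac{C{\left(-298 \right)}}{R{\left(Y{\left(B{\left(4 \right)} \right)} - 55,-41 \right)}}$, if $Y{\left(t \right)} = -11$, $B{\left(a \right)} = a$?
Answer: $- \frac{21384}{899} \approx -23.786$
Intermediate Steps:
$C{\left(y \right)} = 136 + y$
$R{\left(T,l \right)} = 6 + \frac{T + l}{2 T}$ ($R{\left(T,l \right)} = 6 + \frac{l + T}{T + T} = 6 + \frac{T + l}{2 T}$)
$\frac{C{\left(-298 \right)}}{R{\left(Y{\left(B{\left(4 \right)} \right)} - 55,-41 \right)}} = \frac{136 - 298}{\frac{1}{2} \frac{1}{-11 - 55} \left(-41 + 13 \left(-11 - 55\right)\right)} = - \frac{162}{\frac{1}{2} \frac{1}{-66} \left(-41 + 13 \left(-66\right)\right)} = - \frac{162}{\frac{1}{2} \left(- \frac{1}{66}\right) \left(-41 - 858\right)} = - \frac{162}{\frac{1}{2} \left(- \frac{1}{66}\right) \left(-899\right)} = - \frac{162}{\frac{899}{132}} = \left(-162\right) \frac{132}{899} = - \frac{21384}{899}$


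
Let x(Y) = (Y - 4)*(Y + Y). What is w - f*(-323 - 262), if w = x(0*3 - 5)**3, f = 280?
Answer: 892800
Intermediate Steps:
x(Y) = 2*Y*(-4 + Y) (x(Y) = (-4 + Y)*(2*Y) = 2*Y*(-4 + Y))
w = 729000 (w = (2*(0*3 - 5)*(-4 + (0*3 - 5)))**3 = (2*(0 - 5)*(-4 + (0 - 5)))**3 = (2*(-5)*(-4 - 5))**3 = (2*(-5)*(-9))**3 = 90**3 = 729000)
w - f*(-323 - 262) = 729000 - 280*(-323 - 262) = 729000 - 280*(-585) = 729000 - 1*(-163800) = 729000 + 163800 = 892800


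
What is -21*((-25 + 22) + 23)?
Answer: -420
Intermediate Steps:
-21*((-25 + 22) + 23) = -21*(-3 + 23) = -21*20 = -420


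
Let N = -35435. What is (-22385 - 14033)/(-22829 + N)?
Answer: 18209/29132 ≈ 0.62505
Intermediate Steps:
(-22385 - 14033)/(-22829 + N) = (-22385 - 14033)/(-22829 - 35435) = -36418/(-58264) = -36418*(-1/58264) = 18209/29132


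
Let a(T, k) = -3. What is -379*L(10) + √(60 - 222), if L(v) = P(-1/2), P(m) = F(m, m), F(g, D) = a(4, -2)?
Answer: 1137 + 9*I*√2 ≈ 1137.0 + 12.728*I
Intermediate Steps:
F(g, D) = -3
P(m) = -3
L(v) = -3
-379*L(10) + √(60 - 222) = -379*(-3) + √(60 - 222) = 1137 + √(-162) = 1137 + 9*I*√2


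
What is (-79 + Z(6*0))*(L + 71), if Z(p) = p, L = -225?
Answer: 12166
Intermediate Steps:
(-79 + Z(6*0))*(L + 71) = (-79 + 6*0)*(-225 + 71) = (-79 + 0)*(-154) = -79*(-154) = 12166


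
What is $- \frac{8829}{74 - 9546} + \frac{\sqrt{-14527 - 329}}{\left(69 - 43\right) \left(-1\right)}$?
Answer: $\frac{8829}{9472} - \frac{i \sqrt{3714}}{13} \approx 0.93212 - 4.6879 i$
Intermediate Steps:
$- \frac{8829}{74 - 9546} + \frac{\sqrt{-14527 - 329}}{\left(69 - 43\right) \left(-1\right)} = - \frac{8829}{74 - 9546} + \frac{\sqrt{-14856}}{26 \left(-1\right)} = - \frac{8829}{-9472} + \frac{2 i \sqrt{3714}}{-26} = \left(-8829\right) \left(- \frac{1}{9472}\right) + 2 i \sqrt{3714} \left(- \frac{1}{26}\right) = \frac{8829}{9472} - \frac{i \sqrt{3714}}{13}$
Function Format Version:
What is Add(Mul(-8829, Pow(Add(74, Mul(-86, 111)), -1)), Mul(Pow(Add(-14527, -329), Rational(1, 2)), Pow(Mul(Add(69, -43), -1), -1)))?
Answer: Add(Rational(8829, 9472), Mul(Rational(-1, 13), I, Pow(3714, Rational(1, 2)))) ≈ Add(0.93212, Mul(-4.6879, I))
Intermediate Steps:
Add(Mul(-8829, Pow(Add(74, Mul(-86, 111)), -1)), Mul(Pow(Add(-14527, -329), Rational(1, 2)), Pow(Mul(Add(69, -43), -1), -1))) = Add(Mul(-8829, Pow(Add(74, -9546), -1)), Mul(Pow(-14856, Rational(1, 2)), Pow(Mul(26, -1), -1))) = Add(Mul(-8829, Pow(-9472, -1)), Mul(Mul(2, I, Pow(3714, Rational(1, 2))), Pow(-26, -1))) = Add(Mul(-8829, Rational(-1, 9472)), Mul(Mul(2, I, Pow(3714, Rational(1, 2))), Rational(-1, 26))) = Add(Rational(8829, 9472), Mul(Rational(-1, 13), I, Pow(3714, Rational(1, 2))))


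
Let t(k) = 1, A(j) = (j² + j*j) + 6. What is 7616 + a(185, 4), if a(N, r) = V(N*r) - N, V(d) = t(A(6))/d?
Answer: 5498941/740 ≈ 7431.0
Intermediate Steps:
A(j) = 6 + 2*j² (A(j) = (j² + j²) + 6 = 2*j² + 6 = 6 + 2*j²)
V(d) = 1/d
a(N, r) = -N + 1/(N*r) (a(N, r) = 1/(N*r) - N = -N + 1/(N*r))
7616 + a(185, 4) = 7616 + (-1*185 + 1/(185*4)) = 7616 + (-185 + (1/185)*(¼)) = 7616 + (-185 + 1/740) = 7616 - 136899/740 = 5498941/740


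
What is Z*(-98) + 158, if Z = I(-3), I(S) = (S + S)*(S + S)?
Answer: -3370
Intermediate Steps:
I(S) = 4*S**2 (I(S) = (2*S)*(2*S) = 4*S**2)
Z = 36 (Z = 4*(-3)**2 = 4*9 = 36)
Z*(-98) + 158 = 36*(-98) + 158 = -3528 + 158 = -3370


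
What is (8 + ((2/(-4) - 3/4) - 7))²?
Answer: 1/16 ≈ 0.062500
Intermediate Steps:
(8 + ((2/(-4) - 3/4) - 7))² = (8 + ((2*(-¼) - 3*¼) - 7))² = (8 + ((-½ - ¾) - 7))² = (8 + (-5/4 - 7))² = (8 - 33/4)² = (-¼)² = 1/16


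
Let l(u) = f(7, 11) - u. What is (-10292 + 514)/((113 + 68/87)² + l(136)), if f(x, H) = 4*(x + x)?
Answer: -74009682/97384681 ≈ -0.75997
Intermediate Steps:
f(x, H) = 8*x (f(x, H) = 4*(2*x) = 8*x)
l(u) = 56 - u (l(u) = 8*7 - u = 56 - u)
(-10292 + 514)/((113 + 68/87)² + l(136)) = (-10292 + 514)/((113 + 68/87)² + (56 - 1*136)) = -9778/((113 + 68*(1/87))² + (56 - 136)) = -9778/((113 + 68/87)² - 80) = -9778/((9899/87)² - 80) = -9778/(97990201/7569 - 80) = -9778/97384681/7569 = -9778*7569/97384681 = -74009682/97384681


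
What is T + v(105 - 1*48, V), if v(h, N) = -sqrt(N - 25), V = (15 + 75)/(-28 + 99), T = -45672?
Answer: -45672 - I*sqrt(119635)/71 ≈ -45672.0 - 4.8716*I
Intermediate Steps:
V = 90/71 ≈ 1.2676
v(h, N) = -sqrt(-25 + N)
T + v(105 - 1*48, V) = -45672 - sqrt(-25 + 90/71) = -45672 - sqrt(-1685/71) = -45672 - I*sqrt(119635)/71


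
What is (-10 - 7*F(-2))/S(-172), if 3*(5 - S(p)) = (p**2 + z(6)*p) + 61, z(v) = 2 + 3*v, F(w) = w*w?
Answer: 19/4365 ≈ 0.0043528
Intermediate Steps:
F(w) = w**2
S(p) = -46/3 - 20*p/3 - p**2/3 (S(p) = 5 - ((p**2 + (2 + 3*6)*p) + 61)/3 = 5 - ((p**2 + (2 + 18)*p) + 61)/3 = 5 - ((p**2 + 20*p) + 61)/3 = 5 - (61 + p**2 + 20*p)/3 = 5 + (-61/3 - 20*p/3 - p**2/3) = -46/3 - 20*p/3 - p**2/3)
(-10 - 7*F(-2))/S(-172) = (-10 - 7*(-2)**2)/(-46/3 - 20/3*(-172) - 1/3*(-172)**2) = (-10 - 7*4)/(-46/3 + 3440/3 - 1/3*29584) = (-10 - 28)/(-46/3 + 3440/3 - 29584/3) = -38/(-8730) = -38*(-1/8730) = 19/4365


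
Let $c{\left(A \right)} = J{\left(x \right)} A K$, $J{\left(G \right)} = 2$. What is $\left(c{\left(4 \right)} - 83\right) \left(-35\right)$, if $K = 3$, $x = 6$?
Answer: $2065$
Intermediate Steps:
$c{\left(A \right)} = 6 A$ ($c{\left(A \right)} = 2 A 3 = 6 A$)
$\left(c{\left(4 \right)} - 83\right) \left(-35\right) = \left(6 \cdot 4 - 83\right) \left(-35\right) = \left(24 - 83\right) \left(-35\right) = \left(-59\right) \left(-35\right) = 2065$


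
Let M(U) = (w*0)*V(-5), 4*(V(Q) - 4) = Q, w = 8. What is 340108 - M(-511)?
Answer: 340108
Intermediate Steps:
V(Q) = 4 + Q/4
M(U) = 0 (M(U) = (8*0)*(4 + (1/4)*(-5)) = 0*(4 - 5/4) = 0*(11/4) = 0)
340108 - M(-511) = 340108 - 1*0 = 340108 + 0 = 340108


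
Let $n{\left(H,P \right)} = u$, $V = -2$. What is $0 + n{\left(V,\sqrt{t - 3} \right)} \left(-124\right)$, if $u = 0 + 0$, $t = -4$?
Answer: $0$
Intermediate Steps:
$u = 0$
$n{\left(H,P \right)} = 0$
$0 + n{\left(V,\sqrt{t - 3} \right)} \left(-124\right) = 0 + 0 \left(-124\right) = 0 + 0 = 0$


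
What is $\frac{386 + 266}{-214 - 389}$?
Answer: $- \frac{652}{603} \approx -1.0813$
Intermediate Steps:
$\frac{386 + 266}{-214 - 389} = \frac{652}{-603} = 652 \left(- \frac{1}{603}\right) = - \frac{652}{603}$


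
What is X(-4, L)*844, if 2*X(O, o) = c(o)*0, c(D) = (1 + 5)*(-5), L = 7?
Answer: 0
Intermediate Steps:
c(D) = -30 (c(D) = 6*(-5) = -30)
X(O, o) = 0 (X(O, o) = (-30*0)/2 = (½)*0 = 0)
X(-4, L)*844 = 0*844 = 0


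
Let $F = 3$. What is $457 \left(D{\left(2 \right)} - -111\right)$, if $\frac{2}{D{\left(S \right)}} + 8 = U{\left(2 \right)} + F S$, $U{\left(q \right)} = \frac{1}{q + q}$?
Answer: $\frac{351433}{7} \approx 50205.0$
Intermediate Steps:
$U{\left(q \right)} = \frac{1}{2 q}$
$D{\left(S \right)} = \frac{2}{- \frac{31}{4} + 3 S}$ ($D{\left(S \right)} = \frac{2}{-8 + \left(\frac{1}{2 \cdot 2} + 3 S\right)} = \frac{2}{-8 + \left(\frac{1}{2} \cdot \frac{1}{2} + 3 S\right)} = \frac{2}{-8 + \left(\frac{1}{4} + 3 S\right)} = \frac{2}{- \frac{31}{4} + 3 S}$)
$457 \left(D{\left(2 \right)} - -111\right) = 457 \left(\frac{8}{-31 + 12 \cdot 2} - -111\right) = 457 \left(\frac{8}{-31 + 24} + 111\right) = 457 \left(\frac{8}{-7} + 111\right) = 457 \left(8 \left(- \frac{1}{7}\right) + 111\right) = 457 \left(- \frac{8}{7} + 111\right) = 457 \cdot \frac{769}{7} = \frac{351433}{7}$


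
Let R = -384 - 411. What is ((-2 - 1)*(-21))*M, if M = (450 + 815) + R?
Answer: 29610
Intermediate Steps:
R = -795
M = 470 (M = (450 + 815) - 795 = 1265 - 795 = 470)
((-2 - 1)*(-21))*M = ((-2 - 1)*(-21))*470 = -3*(-21)*470 = 63*470 = 29610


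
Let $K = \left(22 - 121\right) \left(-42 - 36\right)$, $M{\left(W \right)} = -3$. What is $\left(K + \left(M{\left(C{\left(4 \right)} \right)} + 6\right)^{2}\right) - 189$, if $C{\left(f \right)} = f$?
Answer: $7542$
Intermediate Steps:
$K = 7722$ ($K = - 99 \left(-42 - 36\right) = \left(-99\right) \left(-78\right) = 7722$)
$\left(K + \left(M{\left(C{\left(4 \right)} \right)} + 6\right)^{2}\right) - 189 = \left(7722 + \left(-3 + 6\right)^{2}\right) - 189 = \left(7722 + 3^{2}\right) - 189 = \left(7722 + 9\right) - 189 = 7731 - 189 = 7542$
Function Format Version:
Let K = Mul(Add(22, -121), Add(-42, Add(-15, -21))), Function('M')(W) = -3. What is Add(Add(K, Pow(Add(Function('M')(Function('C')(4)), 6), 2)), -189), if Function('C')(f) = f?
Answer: 7542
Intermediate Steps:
K = 7722 (K = Mul(-99, Add(-42, -36)) = Mul(-99, -78) = 7722)
Add(Add(K, Pow(Add(Function('M')(Function('C')(4)), 6), 2)), -189) = Add(Add(7722, Pow(Add(-3, 6), 2)), -189) = Add(Add(7722, Pow(3, 2)), -189) = Add(Add(7722, 9), -189) = Add(7731, -189) = 7542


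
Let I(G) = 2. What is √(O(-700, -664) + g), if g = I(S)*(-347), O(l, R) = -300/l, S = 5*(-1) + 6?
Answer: I*√33985/7 ≈ 26.336*I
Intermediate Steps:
S = 1 (S = -5 + 6 = 1)
g = -694 (g = 2*(-347) = -694)
√(O(-700, -664) + g) = √(-300/(-700) - 694) = √(-300*(-1/700) - 694) = √(3/7 - 694) = √(-4855/7) = I*√33985/7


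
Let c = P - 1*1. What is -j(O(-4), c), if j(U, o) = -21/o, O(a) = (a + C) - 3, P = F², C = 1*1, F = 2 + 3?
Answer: 7/8 ≈ 0.87500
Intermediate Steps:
F = 5
C = 1
P = 25 (P = 5² = 25)
O(a) = -2 + a (O(a) = (a + 1) - 3 = (1 + a) - 3 = -2 + a)
c = 24 (c = 25 - 1*1 = 25 - 1 = 24)
-j(O(-4), c) = -(-21)/24 = -1*(-7/8) = 7/8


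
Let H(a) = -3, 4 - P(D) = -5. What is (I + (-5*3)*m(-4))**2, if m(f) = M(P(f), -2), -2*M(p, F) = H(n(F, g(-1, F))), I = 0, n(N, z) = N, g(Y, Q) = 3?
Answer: 2025/4 ≈ 506.25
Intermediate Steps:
P(D) = 9 (P(D) = 4 - 1*(-5) = 4 + 5 = 9)
M(p, F) = 3/2 (M(p, F) = -1/2*(-3) = 3/2)
m(f) = 3/2
(I + (-5*3)*m(-4))**2 = (0 - 5*3*(3/2))**2 = (0 - 15*3/2)**2 = (0 - 45/2)**2 = (-45/2)**2 = 2025/4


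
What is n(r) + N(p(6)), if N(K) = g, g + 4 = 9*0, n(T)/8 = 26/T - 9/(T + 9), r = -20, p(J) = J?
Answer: -432/55 ≈ -7.8545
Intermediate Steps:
n(T) = -72/(9 + T) + 208/T (n(T) = 8*(26/T - 9/(T + 9)) = 8*(26/T - 9/(9 + T)) = 8*(-9/(9 + T) + 26/T) = -72/(9 + T) + 208/T)
g = -4 (g = -4 + 9*0 = -4 + 0 = -4)
N(K) = -4
n(r) + N(p(6)) = 8*(234 + 17*(-20))/(-20*(9 - 20)) - 4 = 8*(-1/20)*(234 - 340)/(-11) - 4 = 8*(-1/20)*(-1/11)*(-106) - 4 = -212/55 - 4 = -432/55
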